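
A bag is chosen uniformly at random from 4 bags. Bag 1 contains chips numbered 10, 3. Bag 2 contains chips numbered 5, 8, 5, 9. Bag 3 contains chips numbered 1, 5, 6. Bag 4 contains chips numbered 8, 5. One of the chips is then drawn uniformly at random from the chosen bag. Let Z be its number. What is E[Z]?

95/16

E[Z | bag 1] = (10+3)/2 = 13/2.
E[Z | bag 2] = (5+8+5+9)/4 = 27/4.
E[Z | bag 3] = (1+5+6)/3 = 4.
E[Z | bag 4] = (8+5)/2 = 13/2.
E[Z] = (1/4)·(13/2) + (1/4)·(27/4) + (1/4)·(4) + (1/4)·(13/2) = 95/16.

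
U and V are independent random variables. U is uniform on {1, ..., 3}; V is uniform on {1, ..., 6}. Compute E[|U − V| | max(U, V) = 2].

2/3

Outcomes with max(U, V) = 2: (1,2), (2,1), (2,2), each with probability 1/18.
E[|U − V| | max(U, V) = 2] = (1 + 1 + 0) / 3 = 2/3.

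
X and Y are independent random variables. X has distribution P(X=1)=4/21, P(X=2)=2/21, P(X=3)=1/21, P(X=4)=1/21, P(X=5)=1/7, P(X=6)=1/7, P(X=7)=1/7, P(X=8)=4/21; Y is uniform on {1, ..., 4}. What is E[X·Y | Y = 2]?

P(Y = 2) = 1/4.
Summing XY·P(x,y) over outcomes with Y = 2 gives 101/42.
E[X·Y | Y = 2] = (101/42) / (1/4) = 202/21.

202/21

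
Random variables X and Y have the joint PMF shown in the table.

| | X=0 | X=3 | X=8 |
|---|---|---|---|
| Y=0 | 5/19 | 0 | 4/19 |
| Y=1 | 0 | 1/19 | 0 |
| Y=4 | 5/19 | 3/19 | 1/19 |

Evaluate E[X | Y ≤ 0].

P(Y ≤ 0) = 9/19.
Σ X·P over the event = 0·(5/19) + 8·(4/19) = 32/19.
E[X | Y ≤ 0] = (32/19) / (9/19) = 32/9.

32/9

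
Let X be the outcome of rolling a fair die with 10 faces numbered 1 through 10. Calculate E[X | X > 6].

17/2

Given X > 6, X is equally likely to be any of {7, 8, 9, 10}.
E[X | X > 6] = (7 + 8 + 9 + 10) / 4 = 17/2.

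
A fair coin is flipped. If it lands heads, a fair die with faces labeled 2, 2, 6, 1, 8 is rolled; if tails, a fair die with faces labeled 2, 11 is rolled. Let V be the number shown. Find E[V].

103/20

E[V | heads] = (2+2+6+1+8)/5 = 19/5.
E[V | tails] = (2+11)/2 = 13/2.
By the law of total expectation,
E[V] = (1/2)·(19/5) + (1/2)·(13/2) = 103/20.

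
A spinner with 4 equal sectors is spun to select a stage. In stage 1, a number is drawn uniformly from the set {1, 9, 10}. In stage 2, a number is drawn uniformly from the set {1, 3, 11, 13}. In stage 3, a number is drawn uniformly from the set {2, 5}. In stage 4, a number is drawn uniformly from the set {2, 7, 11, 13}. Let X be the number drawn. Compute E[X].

E[X | stage 1] = (1+9+10)/3 = 20/3.
E[X | stage 2] = (1+3+11+13)/4 = 7.
E[X | stage 3] = (2+5)/2 = 7/2.
E[X | stage 4] = (2+7+11+13)/4 = 33/4.
By the law of total expectation,
E[X] = (1/4)·(20/3) + (1/4)·(7) + (1/4)·(7/2) + (1/4)·(33/4) = 305/48.

305/48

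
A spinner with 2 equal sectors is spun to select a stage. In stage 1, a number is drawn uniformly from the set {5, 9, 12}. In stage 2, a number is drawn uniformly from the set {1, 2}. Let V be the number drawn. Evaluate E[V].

61/12

E[V | stage 1] = (5+9+12)/3 = 26/3.
E[V | stage 2] = (1+2)/2 = 3/2.
By the law of total expectation,
E[V] = (1/2)·(26/3) + (1/2)·(3/2) = 61/12.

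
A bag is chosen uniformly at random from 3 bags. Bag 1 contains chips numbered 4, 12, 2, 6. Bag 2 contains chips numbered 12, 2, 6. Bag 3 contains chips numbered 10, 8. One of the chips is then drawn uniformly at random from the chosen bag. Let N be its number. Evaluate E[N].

65/9

E[N | bag 1] = (4+12+2+6)/4 = 6.
E[N | bag 2] = (12+2+6)/3 = 20/3.
E[N | bag 3] = (10+8)/2 = 9.
By the law of total expectation,
E[N] = (1/3)·(6) + (1/3)·(20/3) + (1/3)·(9) = 65/9.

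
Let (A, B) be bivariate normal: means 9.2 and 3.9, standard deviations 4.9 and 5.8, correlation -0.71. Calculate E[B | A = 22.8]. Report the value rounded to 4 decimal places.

The regression of B on A has slope ρ·σ_B/σ_A and passes through (μ_A, μ_B).
E[B | A=22.8] = 3.9 + (-0.71)·(5.8/4.9)·(22.8 − (9.2)) = 3.9 + (-0.84041)·(13.6) = -7.5296.

-7.5296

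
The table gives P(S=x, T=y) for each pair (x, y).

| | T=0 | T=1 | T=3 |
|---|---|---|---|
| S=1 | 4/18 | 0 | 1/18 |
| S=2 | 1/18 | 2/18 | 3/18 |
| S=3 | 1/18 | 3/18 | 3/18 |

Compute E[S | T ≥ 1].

29/12

P(T ≥ 1) = 2/3.
Σ S·P over the event = 1·(1/18) + 2·(2/18) + 2·(3/18) + 3·(3/18) + 3·(3/18) = 29/18.
E[S | T ≥ 1] = (29/18) / (2/3) = 29/12.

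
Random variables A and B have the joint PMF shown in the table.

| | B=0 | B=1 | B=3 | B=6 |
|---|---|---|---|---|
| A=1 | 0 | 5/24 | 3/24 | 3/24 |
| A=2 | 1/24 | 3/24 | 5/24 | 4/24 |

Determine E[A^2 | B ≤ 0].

P(B ≤ 0) = 1/24.
Σ A^2·P over the event = 4·(1/24) = 1/6.
E[A^2 | B ≤ 0] = (1/6) / (1/24) = 4.

4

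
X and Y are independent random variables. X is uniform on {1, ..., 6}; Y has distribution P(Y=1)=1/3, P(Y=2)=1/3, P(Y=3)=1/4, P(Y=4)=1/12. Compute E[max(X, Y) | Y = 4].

9/2

P(Y = 4) = 1/12.
Summing max(X,Y)·P(x,y) over outcomes with Y = 4 gives 3/8.
E[max(X, Y) | Y = 4] = (3/8) / (1/12) = 9/2.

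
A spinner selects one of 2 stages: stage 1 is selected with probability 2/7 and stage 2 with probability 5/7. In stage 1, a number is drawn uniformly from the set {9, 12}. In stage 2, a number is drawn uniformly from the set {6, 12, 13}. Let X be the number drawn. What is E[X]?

218/21

E[X | stage 1] = (9+12)/2 = 21/2.
E[X | stage 2] = (6+12+13)/3 = 31/3.
E[X] = (2/7)·(21/2) + (5/7)·(31/3) = 218/21.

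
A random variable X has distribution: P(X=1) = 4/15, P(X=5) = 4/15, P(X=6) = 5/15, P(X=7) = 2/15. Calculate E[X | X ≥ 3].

P(X ≥ 3) = 11/15.
Σ over the event: 5·4/15 + 6·1/3 + 7·2/15 = 64/15.
E[X | X ≥ 3] = (64/15) / (11/15) = 64/11.

64/11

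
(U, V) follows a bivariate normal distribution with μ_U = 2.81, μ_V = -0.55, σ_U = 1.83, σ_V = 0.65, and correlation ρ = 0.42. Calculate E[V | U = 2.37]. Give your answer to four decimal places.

-0.6156

For a bivariate normal, E[V | U=x] = μ_V + ρ·(σ_V/σ_U)·(x − μ_U).
E[V | U=2.37] = -0.55 + (0.42)·(0.65/1.83)·(2.37 − (2.81)) = -0.55 + (0.14918)·(-0.44) = -0.6156.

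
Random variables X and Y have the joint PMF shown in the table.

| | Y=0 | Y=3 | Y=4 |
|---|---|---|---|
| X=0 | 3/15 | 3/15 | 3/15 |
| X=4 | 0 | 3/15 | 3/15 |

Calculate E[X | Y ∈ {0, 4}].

P(Y ∈ {0, 4}) = 3/5.
Summing X·P(X=x,Y=y) over the conditioning event gives 4/5.
E[X | Y ∈ {0, 4}] = (4/5) / (3/5) = 4/3.

4/3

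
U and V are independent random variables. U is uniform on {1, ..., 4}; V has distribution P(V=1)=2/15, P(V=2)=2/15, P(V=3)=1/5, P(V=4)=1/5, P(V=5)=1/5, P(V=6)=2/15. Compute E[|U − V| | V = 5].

P(V = 5) = 1/5.
Summing |U−V|·P(x,y) over outcomes with V = 5 gives 1/2.
E[|U − V| | V = 5] = (1/2) / (1/5) = 5/2.

5/2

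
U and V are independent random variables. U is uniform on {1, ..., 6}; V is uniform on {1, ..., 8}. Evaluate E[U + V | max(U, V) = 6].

P(max(U, V) = 6) = 11/48.
Summing (U+V)·P(x,y) over outcomes with max(U, V) = 6 gives 17/8.
E[U + V | max(U, V) = 6] = (17/8) / (11/48) = 102/11.

102/11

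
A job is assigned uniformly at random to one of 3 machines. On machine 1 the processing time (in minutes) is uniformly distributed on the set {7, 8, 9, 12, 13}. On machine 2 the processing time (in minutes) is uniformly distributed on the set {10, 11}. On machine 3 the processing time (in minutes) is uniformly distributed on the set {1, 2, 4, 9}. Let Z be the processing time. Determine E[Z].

81/10

E[Z | machine 1] = (7+8+9+12+13)/5 = 49/5.
E[Z | machine 2] = (10+11)/2 = 21/2.
E[Z | machine 3] = (1+2+4+9)/4 = 4.
E[Z] = (1/3)·(49/5) + (1/3)·(21/2) + (1/3)·(4) = 81/10.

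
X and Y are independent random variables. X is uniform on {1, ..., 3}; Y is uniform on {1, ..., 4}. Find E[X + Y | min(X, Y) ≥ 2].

Outcomes with min(X, Y) ≥ 2: (2,2), (2,3), (2,4), (3,2), (3,3), (3,4), each with probability 1/12.
E[X + Y | min(X, Y) ≥ 2] = (4 + 5 + 6 + 5 + 6 + 7) / 6 = 11/2.

11/2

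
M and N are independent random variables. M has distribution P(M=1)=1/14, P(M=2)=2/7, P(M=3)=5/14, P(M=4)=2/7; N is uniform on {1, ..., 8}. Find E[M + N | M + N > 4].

767/96

P(M + N > 4) = 6/7.
Summing (M+N)·P(x,y) over outcomes with M + N > 4 gives 767/112.
E[M + N | M + N > 4] = (767/112) / (6/7) = 767/96.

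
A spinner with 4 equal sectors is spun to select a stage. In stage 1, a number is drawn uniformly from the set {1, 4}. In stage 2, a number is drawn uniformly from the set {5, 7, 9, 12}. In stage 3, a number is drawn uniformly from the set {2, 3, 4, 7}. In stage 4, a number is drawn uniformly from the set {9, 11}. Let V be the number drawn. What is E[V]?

99/16

E[V | stage 1] = (1+4)/2 = 5/2.
E[V | stage 2] = (5+7+9+12)/4 = 33/4.
E[V | stage 3] = (2+3+4+7)/4 = 4.
E[V | stage 4] = (9+11)/2 = 10.
By the law of total expectation,
E[V] = (1/4)·(5/2) + (1/4)·(33/4) + (1/4)·(4) + (1/4)·(10) = 99/16.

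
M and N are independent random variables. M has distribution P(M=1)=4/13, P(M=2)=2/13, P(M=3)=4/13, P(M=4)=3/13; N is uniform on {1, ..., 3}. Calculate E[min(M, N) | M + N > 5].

P(M + N > 5) = 10/39.
Summing min(M,N)·P(x,y) over outcomes with M + N > 5 gives 9/13.
E[min(M, N) | M + N > 5] = (9/13) / (10/39) = 27/10.

27/10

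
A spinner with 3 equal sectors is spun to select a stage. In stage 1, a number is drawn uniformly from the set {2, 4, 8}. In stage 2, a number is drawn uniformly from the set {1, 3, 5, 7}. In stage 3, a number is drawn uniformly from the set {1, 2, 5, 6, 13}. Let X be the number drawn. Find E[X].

E[X | stage 1] = (2+4+8)/3 = 14/3.
E[X | stage 2] = (1+3+5+7)/4 = 4.
E[X | stage 3] = (1+2+5+6+13)/5 = 27/5.
By the law of total expectation,
E[X] = (1/3)·(14/3) + (1/3)·(4) + (1/3)·(27/5) = 211/45.

211/45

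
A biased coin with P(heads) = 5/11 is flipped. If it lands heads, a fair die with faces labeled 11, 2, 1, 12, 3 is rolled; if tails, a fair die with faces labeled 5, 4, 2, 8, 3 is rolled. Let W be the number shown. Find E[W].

E[W | heads] = (11+2+1+12+3)/5 = 29/5.
E[W | tails] = (5+4+2+8+3)/5 = 22/5.
E[W] = (5/11)·(29/5) + (6/11)·(22/5) = 277/55.

277/55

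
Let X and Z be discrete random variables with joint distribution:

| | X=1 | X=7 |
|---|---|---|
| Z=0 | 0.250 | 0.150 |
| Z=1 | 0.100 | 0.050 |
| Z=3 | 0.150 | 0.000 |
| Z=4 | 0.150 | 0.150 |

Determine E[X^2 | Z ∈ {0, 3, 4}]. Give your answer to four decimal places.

17.9412

P(Z ∈ {0, 3, 4}) = 0.850.
Σ X^2·P over the event = 1·(0.250) + 1·(0.150) + 1·(0.150) + 49·(0.150) + 49·(0.150) = 15.250.
E[X^2 | Z ∈ {0, 3, 4}] = (15.250) / (0.850) = 17.9412.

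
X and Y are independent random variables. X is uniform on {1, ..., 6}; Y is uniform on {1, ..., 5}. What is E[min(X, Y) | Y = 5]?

Outcomes with Y = 5: (1,5), (2,5), (3,5), (4,5), (5,5), (6,5), each with probability 1/30.
E[min(X, Y) | Y = 5] = (1 + 2 + 3 + 4 + 5 + 5) / 6 = 10/3.

10/3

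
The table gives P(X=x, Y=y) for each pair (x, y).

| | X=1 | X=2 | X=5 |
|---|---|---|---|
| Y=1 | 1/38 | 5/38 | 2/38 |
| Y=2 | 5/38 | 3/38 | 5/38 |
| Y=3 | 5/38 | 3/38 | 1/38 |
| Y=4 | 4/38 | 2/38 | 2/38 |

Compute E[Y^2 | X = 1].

P(X = 1) = 15/38.
Σ Y^2·P over the event = 1·(1/38) + 4·(5/38) + 9·(5/38) + 16·(4/38) = 65/19.
E[Y^2 | X = 1] = (65/19) / (15/38) = 26/3.

26/3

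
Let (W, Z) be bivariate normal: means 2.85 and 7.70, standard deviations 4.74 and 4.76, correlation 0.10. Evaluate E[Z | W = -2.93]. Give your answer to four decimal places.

7.1196

For a bivariate normal, E[Z | W=x] = μ_Z + ρ·(σ_Z/σ_W)·(x − μ_W).
E[Z | W=-2.93] = 7.70 + (0.10)·(4.76/4.74)·(-2.93 − (2.85)) = 7.70 + (0.10042)·(-5.78) = 7.1196.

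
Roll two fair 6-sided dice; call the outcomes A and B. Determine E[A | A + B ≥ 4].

P(A + B ≥ 4) = 11/12.
Summing A·P(x,y) over outcomes with A + B ≥ 4 gives 61/18.
E[A | A + B ≥ 4] = (61/18) / (11/12) = 122/33.

122/33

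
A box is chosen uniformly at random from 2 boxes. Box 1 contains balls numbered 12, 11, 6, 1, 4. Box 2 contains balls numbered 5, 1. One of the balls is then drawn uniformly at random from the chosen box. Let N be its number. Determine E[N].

49/10

E[N | box 1] = (12+11+6+1+4)/5 = 34/5.
E[N | box 2] = (5+1)/2 = 3.
E[N] = (1/2)·(34/5) + (1/2)·(3) = 49/10.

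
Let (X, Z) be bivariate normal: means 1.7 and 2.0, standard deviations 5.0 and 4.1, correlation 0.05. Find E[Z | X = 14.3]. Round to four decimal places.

E[Z | X=x] = μ_Z + ρ(σ_Z/σ_X)(x − μ_X) for jointly normal variables.
E[Z | X=14.3] = 2.0 + (0.05)·(4.1/5.0)·(14.3 − (1.7)) = 2.0 + (0.041)·(12.6) = 2.5166.

2.5166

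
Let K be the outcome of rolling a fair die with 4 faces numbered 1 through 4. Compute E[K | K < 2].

1

Given K < 2, K is equally likely to be any of {1}.
E[K | K < 2] = (1) / 1 = 1.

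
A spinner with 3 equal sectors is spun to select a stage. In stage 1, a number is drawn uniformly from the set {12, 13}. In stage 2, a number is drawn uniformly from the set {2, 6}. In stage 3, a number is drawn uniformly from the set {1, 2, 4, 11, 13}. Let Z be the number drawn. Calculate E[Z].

227/30

E[Z | stage 1] = (12+13)/2 = 25/2.
E[Z | stage 2] = (2+6)/2 = 4.
E[Z | stage 3] = (1+2+4+11+13)/5 = 31/5.
By the law of total expectation,
E[Z] = (1/3)·(25/2) + (1/3)·(4) + (1/3)·(31/5) = 227/30.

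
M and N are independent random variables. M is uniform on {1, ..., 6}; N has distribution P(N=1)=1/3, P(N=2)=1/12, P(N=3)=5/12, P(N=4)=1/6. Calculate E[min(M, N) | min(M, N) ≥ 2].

P(min(M, N) ≥ 2) = 5/9.
Summing min(M,N)·P(x,y) over outcomes with min(M, N) ≥ 2 gives 19/12.
E[min(M, N) | min(M, N) ≥ 2] = (19/12) / (5/9) = 57/20.

57/20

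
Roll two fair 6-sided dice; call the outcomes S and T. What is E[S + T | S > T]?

P(S > T) = 5/12.
Summing (S+T)·P(x,y) over outcomes with S > T gives 35/12.
E[S + T | S > T] = (35/12) / (5/12) = 7.

7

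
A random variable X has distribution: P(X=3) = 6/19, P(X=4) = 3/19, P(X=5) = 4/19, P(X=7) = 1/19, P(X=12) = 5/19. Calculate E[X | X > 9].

12

P(X > 9) = 5/19.
Σ over the event: 12·5/19 = 60/19.
E[X | X > 9] = (60/19) / (5/19) = 12.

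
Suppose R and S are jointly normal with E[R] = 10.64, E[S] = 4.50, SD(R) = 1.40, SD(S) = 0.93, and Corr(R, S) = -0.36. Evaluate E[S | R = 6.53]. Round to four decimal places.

For a bivariate normal, E[S | R=x] = μ_S + ρ·(σ_S/σ_R)·(x − μ_R).
E[S | R=6.53] = 4.50 + (-0.36)·(0.93/1.40)·(6.53 − (10.64)) = 4.50 + (-0.23914)·(-4.11) = 5.4829.

5.4829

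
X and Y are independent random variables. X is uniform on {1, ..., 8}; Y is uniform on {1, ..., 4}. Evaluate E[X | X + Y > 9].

22/3

Outcomes with X + Y > 9: (6,4), (7,3), (7,4), (8,2), (8,3), (8,4), each with probability 1/32.
E[X | X + Y > 9] = (6 + 7 + 7 + 8 + 8 + 8) / 6 = 22/3.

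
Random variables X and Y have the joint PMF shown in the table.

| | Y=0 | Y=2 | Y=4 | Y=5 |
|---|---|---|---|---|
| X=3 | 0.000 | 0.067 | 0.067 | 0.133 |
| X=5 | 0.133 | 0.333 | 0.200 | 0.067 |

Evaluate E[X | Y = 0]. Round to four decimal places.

P(Y = 0) = 0.133.
Σ X·P over the event = 5·(0.133) = 0.665.
E[X | Y = 0] = (0.665) / (0.133) = 5.0000.

5.0000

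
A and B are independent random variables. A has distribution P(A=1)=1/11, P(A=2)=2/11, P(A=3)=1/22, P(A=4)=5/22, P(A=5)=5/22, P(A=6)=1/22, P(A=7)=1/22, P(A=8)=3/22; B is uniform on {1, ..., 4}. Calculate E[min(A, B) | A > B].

P(A > B) = 61/88.
Summing min(A,B)·P(x,y) over outcomes with A > B gives 137/88.
E[min(A, B) | A > B] = (137/88) / (61/88) = 137/61.

137/61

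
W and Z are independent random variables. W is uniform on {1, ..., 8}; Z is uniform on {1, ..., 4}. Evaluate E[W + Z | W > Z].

P(W > Z) = 11/16.
Summing (W+Z)·P(x,y) over outcomes with W > Z gives 87/16.
E[W + Z | W > Z] = (87/16) / (11/16) = 87/11.

87/11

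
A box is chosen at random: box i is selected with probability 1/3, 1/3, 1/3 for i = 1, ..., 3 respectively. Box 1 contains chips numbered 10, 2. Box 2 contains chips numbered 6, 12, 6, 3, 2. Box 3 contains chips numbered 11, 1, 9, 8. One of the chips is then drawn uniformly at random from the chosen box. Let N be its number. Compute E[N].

127/20

E[N | box 1] = (10+2)/2 = 6.
E[N | box 2] = (6+12+6+3+2)/5 = 29/5.
E[N | box 3] = (11+1+9+8)/4 = 29/4.
By the law of total expectation,
E[N] = (1/3)·(6) + (1/3)·(29/5) + (1/3)·(29/4) = 127/20.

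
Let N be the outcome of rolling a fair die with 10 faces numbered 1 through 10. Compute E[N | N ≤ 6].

7/2

Given N ≤ 6, N is equally likely to be any of {1, 2, 3, 4, 5, 6}.
E[N | N ≤ 6] = (1 + 2 + 3 + 4 + 5 + 6) / 6 = 7/2.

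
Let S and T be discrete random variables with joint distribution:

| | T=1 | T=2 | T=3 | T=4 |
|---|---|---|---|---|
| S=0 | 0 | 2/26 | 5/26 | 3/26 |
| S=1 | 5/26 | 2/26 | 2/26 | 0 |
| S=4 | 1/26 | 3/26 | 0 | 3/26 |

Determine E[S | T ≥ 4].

2

P(T ≥ 4) = 3/13.
Σ S·P over the event = 0·(3/26) + 4·(3/26) = 6/13.
E[S | T ≥ 4] = (6/13) / (3/13) = 2.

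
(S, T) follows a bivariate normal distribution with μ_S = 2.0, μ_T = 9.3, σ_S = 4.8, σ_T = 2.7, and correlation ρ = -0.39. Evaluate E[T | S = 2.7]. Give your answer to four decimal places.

The regression of T on S has slope ρ·σ_T/σ_S and passes through (μ_S, μ_T).
E[T | S=2.7] = 9.3 + (-0.39)·(2.7/4.8)·(2.7 − (2.0)) = 9.3 + (-0.21937)·(0.7) = 9.1464.

9.1464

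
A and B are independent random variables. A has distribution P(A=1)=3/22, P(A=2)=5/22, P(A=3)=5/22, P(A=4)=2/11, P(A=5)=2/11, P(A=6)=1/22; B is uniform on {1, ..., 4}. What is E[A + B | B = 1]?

P(B = 1) = 1/4.
Summing (A+B)·P(x,y) over outcomes with B = 1 gives 23/22.
E[A + B | B = 1] = (23/22) / (1/4) = 46/11.

46/11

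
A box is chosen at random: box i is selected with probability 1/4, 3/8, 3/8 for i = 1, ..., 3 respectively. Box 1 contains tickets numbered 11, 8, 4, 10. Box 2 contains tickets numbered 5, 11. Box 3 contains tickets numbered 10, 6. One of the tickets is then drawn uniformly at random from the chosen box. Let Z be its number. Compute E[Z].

129/16

E[Z | box 1] = (11+8+4+10)/4 = 33/4.
E[Z | box 2] = (5+11)/2 = 8.
E[Z | box 3] = (10+6)/2 = 8.
E[Z] = (1/4)·(33/4) + (3/8)·(8) + (3/8)·(8) = 129/16.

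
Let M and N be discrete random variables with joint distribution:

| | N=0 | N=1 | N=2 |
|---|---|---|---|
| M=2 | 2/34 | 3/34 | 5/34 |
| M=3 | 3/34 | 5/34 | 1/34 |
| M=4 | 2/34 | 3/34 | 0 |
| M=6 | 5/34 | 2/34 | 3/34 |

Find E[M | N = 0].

17/4

P(N = 0) = 6/17.
Σ M·P over the event = 2·(2/34) + 3·(3/34) + 4·(2/34) + 6·(5/34) = 3/2.
E[M | N = 0] = (3/2) / (6/17) = 17/4.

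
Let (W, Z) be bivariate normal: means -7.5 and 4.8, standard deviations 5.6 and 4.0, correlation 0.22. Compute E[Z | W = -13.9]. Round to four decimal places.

3.7943

For a bivariate normal, E[Z | W=x] = μ_Z + ρ·(σ_Z/σ_W)·(x − μ_W).
E[Z | W=-13.9] = 4.8 + (0.22)·(4.0/5.6)·(-13.9 − (-7.5)) = 4.8 + (0.15714)·(-6.4) = 3.7943.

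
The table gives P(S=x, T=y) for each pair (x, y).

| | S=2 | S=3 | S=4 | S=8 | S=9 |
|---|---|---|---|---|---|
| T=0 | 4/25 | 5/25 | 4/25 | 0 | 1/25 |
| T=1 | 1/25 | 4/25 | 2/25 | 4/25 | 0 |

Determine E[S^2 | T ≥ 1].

P(T ≥ 1) = 11/25.
Summing S^2·P(S=x,T=y) over the conditioning event gives 328/25.
E[S^2 | T ≥ 1] = (328/25) / (11/25) = 328/11.

328/11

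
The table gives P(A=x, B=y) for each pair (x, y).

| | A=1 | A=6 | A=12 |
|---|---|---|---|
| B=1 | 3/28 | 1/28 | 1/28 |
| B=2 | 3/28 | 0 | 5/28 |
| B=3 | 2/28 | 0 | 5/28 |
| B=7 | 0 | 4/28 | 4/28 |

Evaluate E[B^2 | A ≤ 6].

P(A ≤ 6) = 13/28.
Σ B^2·P over the event = 1·(3/28) + 4·(3/28) + 9·(2/28) + 1·(1/28) + 49·(4/28) = 115/14.
E[B^2 | A ≤ 6] = (115/14) / (13/28) = 230/13.

230/13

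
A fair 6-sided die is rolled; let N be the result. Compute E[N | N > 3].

Given N > 3, N is equally likely to be any of {4, 5, 6}.
E[N | N > 3] = (4 + 5 + 6) / 3 = 5.

5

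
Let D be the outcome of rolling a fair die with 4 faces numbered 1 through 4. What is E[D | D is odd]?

2

Given D is odd, D is equally likely to be any of {1, 3}.
E[D | D is odd] = (1 + 3) / 2 = 2.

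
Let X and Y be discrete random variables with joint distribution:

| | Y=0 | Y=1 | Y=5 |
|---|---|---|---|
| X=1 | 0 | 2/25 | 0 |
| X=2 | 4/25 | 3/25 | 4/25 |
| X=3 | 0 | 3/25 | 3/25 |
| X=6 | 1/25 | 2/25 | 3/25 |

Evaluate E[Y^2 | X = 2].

P(X = 2) = 11/25.
Summing Y^2·P(X=x,Y=y) over the conditioning event gives 103/25.
E[Y^2 | X = 2] = (103/25) / (11/25) = 103/11.

103/11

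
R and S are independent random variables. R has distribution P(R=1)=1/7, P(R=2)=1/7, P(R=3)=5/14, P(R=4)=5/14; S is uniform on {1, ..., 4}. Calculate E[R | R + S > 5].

P(R + S > 5) = 27/56.
Summing R·P(x,y) over outcomes with R + S > 5 gives 47/28.
E[R | R + S > 5] = (47/28) / (27/56) = 94/27.

94/27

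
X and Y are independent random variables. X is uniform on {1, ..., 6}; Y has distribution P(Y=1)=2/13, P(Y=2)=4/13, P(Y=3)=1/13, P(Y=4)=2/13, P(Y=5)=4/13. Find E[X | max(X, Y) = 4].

P(max(X, Y) = 4) = 5/26.
Summing X·P(x,y) over outcomes with max(X, Y) = 4 gives 8/13.
E[X | max(X, Y) = 4] = (8/13) / (5/26) = 16/5.

16/5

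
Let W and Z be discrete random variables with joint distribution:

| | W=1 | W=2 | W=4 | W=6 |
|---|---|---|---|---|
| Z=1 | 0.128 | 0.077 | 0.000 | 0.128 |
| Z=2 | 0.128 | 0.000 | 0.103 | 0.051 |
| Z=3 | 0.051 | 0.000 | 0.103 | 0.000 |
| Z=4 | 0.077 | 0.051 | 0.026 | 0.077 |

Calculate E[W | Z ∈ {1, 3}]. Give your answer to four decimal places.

3.1068

P(Z ∈ {1, 3}) = 0.487.
Σ W·P over the event = 1·(0.128) + 1·(0.051) + 2·(0.077) + 4·(0.103) + 6·(0.128) = 1.513.
E[W | Z ∈ {1, 3}] = (1.513) / (0.487) = 3.1068.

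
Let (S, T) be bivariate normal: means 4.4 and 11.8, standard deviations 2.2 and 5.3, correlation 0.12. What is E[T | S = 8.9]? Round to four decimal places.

For a bivariate normal, E[T | S=x] = μ_T + ρ·(σ_T/σ_S)·(x − μ_S).
E[T | S=8.9] = 11.8 + (0.12)·(5.3/2.2)·(8.9 − (4.4)) = 11.8 + (0.28909)·(4.5) = 13.1009.

13.1009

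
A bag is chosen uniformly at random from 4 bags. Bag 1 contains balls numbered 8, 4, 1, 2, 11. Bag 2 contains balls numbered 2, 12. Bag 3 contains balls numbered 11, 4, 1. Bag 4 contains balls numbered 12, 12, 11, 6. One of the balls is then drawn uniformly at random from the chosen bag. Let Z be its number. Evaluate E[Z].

E[Z | bag 1] = (8+4+1+2+11)/5 = 26/5.
E[Z | bag 2] = (2+12)/2 = 7.
E[Z | bag 3] = (11+4+1)/3 = 16/3.
E[Z | bag 4] = (12+12+11+6)/4 = 41/4.
By the law of total expectation,
E[Z] = (1/4)·(26/5) + (1/4)·(7) + (1/4)·(16/3) + (1/4)·(41/4) = 1667/240.

1667/240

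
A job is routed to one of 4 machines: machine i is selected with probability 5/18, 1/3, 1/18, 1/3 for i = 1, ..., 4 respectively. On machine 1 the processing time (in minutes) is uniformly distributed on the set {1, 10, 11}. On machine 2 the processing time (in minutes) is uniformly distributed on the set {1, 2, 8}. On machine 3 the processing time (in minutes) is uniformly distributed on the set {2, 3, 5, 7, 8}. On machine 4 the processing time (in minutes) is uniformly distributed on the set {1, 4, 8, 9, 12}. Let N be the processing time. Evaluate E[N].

1567/270

E[N | machine 1] = (1+10+11)/3 = 22/3.
E[N | machine 2] = (1+2+8)/3 = 11/3.
E[N | machine 3] = (2+3+5+7+8)/5 = 5.
E[N | machine 4] = (1+4+8+9+12)/5 = 34/5.
E[N] = (5/18)·(22/3) + (1/3)·(11/3) + (1/18)·(5) + (1/3)·(34/5) = 1567/270.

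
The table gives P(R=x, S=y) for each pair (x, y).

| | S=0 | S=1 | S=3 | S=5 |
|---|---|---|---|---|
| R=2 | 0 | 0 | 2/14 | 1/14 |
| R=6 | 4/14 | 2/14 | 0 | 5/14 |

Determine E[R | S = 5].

16/3

P(S = 5) = 3/7.
Σ R·P over the event = 2·(1/14) + 6·(5/14) = 16/7.
E[R | S = 5] = (16/7) / (3/7) = 16/3.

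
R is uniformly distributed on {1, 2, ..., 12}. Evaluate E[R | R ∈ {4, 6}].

5

P(R ∈ {4, 6}) = 1/6.
Σ over the event: 4·1/12 + 6·1/12 = 5/6.
E[R | R ∈ {4, 6}] = (5/6) / (1/6) = 5.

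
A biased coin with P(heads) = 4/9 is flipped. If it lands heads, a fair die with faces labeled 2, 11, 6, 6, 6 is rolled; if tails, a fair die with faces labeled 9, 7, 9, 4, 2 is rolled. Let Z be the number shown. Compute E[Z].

E[Z | heads] = (2+11+6+6+6)/5 = 31/5.
E[Z | tails] = (9+7+9+4+2)/5 = 31/5.
By the law of total expectation,
E[Z] = (4/9)·(31/5) + (5/9)·(31/5) = 31/5.

31/5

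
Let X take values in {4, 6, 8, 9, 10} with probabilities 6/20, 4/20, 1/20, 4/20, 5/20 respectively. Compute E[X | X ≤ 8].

56/11

P(X ≤ 8) = 11/20.
Σ over the event: 4·3/10 + 6·1/5 + 8·1/20 = 14/5.
E[X | X ≤ 8] = (14/5) / (11/20) = 56/11.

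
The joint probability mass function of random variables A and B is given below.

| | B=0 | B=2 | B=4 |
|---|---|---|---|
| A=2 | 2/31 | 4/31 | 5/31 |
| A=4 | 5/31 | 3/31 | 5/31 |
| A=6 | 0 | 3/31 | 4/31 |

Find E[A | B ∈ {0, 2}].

62/17

P(B ∈ {0, 2}) = 17/31.
Summing A·P(A=x,B=y) over the conditioning event gives 2.
E[A | B ∈ {0, 2}] = (2) / (17/31) = 62/17.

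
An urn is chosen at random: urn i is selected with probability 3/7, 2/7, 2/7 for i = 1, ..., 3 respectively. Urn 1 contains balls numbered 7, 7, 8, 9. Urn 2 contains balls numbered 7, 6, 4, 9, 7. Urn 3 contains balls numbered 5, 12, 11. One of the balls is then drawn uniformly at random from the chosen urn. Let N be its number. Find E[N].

E[N | urn 1] = (7+7+8+9)/4 = 31/4.
E[N | urn 2] = (7+6+4+9+7)/5 = 33/5.
E[N | urn 3] = (5+12+11)/3 = 28/3.
By the law of total expectation,
E[N] = (3/7)·(31/4) + (2/7)·(33/5) + (2/7)·(28/3) = 3307/420.

3307/420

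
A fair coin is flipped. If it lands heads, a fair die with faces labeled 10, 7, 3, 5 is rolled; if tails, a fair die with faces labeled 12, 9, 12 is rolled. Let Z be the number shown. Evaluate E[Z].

69/8

E[Z | heads] = (10+7+3+5)/4 = 25/4.
E[Z | tails] = (12+9+12)/3 = 11.
By the law of total expectation,
E[Z] = (1/2)·(25/4) + (1/2)·(11) = 69/8.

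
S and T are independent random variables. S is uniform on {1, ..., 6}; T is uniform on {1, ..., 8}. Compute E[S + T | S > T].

7

P(S > T) = 5/16.
Summing (S+T)·P(x,y) over outcomes with S > T gives 35/16.
E[S + T | S > T] = (35/16) / (5/16) = 7.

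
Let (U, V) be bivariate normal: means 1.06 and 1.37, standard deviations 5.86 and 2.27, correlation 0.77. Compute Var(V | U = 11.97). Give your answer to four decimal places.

2.0977

For a bivariate normal, Var(V | U=x) = σ_V²(1 − ρ²).
Var(V | U=11.97) = (2.27)²·(1 − (0.77)²) = 5.1529·0.4071 = 2.0977.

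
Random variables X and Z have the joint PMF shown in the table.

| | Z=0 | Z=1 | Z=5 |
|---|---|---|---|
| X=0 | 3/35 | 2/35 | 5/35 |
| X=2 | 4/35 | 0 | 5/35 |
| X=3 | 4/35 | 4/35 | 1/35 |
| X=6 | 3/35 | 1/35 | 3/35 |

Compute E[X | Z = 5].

31/14

P(Z = 5) = 2/5.
Summing X·P(X=x,Z=y) over the conditioning event gives 31/35.
E[X | Z = 5] = (31/35) / (2/5) = 31/14.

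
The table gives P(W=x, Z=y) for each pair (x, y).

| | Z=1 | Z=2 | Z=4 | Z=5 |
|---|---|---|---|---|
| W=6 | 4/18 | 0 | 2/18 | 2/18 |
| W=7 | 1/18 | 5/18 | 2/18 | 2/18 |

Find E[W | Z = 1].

P(Z = 1) = 5/18.
Σ W·P over the event = 6·(4/18) + 7·(1/18) = 31/18.
E[W | Z = 1] = (31/18) / (5/18) = 31/5.

31/5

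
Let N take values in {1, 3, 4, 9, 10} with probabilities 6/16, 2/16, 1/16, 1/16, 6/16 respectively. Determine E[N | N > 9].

10

P(N > 9) = 3/8.
Σ over the event: 10·3/8 = 15/4.
E[N | N > 9] = (15/4) / (3/8) = 10.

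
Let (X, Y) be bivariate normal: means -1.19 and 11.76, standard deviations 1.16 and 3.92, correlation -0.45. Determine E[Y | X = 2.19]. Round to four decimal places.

6.6201

The regression of Y on X has slope ρ·σ_Y/σ_X and passes through (μ_X, μ_Y).
E[Y | X=2.19] = 11.76 + (-0.45)·(3.92/1.16)·(2.19 − (-1.19)) = 11.76 + (-1.52069)·(3.38) = 6.6201.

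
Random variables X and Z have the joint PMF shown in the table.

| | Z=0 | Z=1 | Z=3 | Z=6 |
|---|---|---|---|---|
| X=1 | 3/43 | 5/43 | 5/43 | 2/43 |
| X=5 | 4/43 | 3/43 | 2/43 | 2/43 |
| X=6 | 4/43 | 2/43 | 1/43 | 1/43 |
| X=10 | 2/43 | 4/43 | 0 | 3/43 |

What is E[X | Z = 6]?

6

P(Z = 6) = 8/43.
Σ X·P over the event = 1·(2/43) + 5·(2/43) + 6·(1/43) + 10·(3/43) = 48/43.
E[X | Z = 6] = (48/43) / (8/43) = 6.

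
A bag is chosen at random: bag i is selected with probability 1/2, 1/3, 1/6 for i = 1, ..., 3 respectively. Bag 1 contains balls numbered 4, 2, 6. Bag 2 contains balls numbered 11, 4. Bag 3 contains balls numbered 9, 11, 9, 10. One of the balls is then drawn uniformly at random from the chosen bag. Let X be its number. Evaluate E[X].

E[X | bag 1] = (4+2+6)/3 = 4.
E[X | bag 2] = (11+4)/2 = 15/2.
E[X | bag 3] = (9+11+9+10)/4 = 39/4.
E[X] = (1/2)·(4) + (1/3)·(15/2) + (1/6)·(39/4) = 49/8.

49/8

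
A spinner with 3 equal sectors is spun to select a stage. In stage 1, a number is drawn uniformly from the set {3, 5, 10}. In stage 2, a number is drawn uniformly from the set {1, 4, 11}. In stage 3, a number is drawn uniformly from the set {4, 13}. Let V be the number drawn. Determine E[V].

E[V | stage 1] = (3+5+10)/3 = 6.
E[V | stage 2] = (1+4+11)/3 = 16/3.
E[V | stage 3] = (4+13)/2 = 17/2.
By the law of total expectation,
E[V] = (1/3)·(6) + (1/3)·(16/3) + (1/3)·(17/2) = 119/18.

119/18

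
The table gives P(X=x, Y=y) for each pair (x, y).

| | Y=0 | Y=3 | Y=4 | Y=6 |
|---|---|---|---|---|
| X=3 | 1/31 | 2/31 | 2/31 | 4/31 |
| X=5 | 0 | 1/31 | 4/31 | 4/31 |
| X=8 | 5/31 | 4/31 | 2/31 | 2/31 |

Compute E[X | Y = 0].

P(Y = 0) = 6/31.
Σ X·P over the event = 3·(1/31) + 8·(5/31) = 43/31.
E[X | Y = 0] = (43/31) / (6/31) = 43/6.

43/6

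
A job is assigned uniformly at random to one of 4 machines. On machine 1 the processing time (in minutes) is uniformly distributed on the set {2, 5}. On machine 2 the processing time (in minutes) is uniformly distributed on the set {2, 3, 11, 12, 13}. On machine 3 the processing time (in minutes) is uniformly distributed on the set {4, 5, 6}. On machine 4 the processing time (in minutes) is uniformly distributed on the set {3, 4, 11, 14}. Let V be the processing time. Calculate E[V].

E[V | machine 1] = (2+5)/2 = 7/2.
E[V | machine 2] = (2+3+11+12+13)/5 = 41/5.
E[V | machine 3] = (4+5+6)/3 = 5.
E[V | machine 4] = (3+4+11+14)/4 = 8.
By the law of total expectation,
E[V] = (1/4)·(7/2) + (1/4)·(41/5) + (1/4)·(5) + (1/4)·(8) = 247/40.

247/40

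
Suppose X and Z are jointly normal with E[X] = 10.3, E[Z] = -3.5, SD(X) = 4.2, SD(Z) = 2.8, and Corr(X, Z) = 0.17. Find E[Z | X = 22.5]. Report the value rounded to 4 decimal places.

-2.1173

E[Z | X=x] = μ_Z + ρ(σ_Z/σ_X)(x − μ_X) for jointly normal variables.
E[Z | X=22.5] = -3.5 + (0.17)·(2.8/4.2)·(22.5 − (10.3)) = -3.5 + (0.113333)·(12.2) = -2.1173.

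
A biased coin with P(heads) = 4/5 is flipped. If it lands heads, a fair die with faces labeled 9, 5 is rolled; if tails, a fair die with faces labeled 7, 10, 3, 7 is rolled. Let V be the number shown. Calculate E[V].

139/20

E[V | heads] = (9+5)/2 = 7.
E[V | tails] = (7+10+3+7)/4 = 27/4.
By the law of total expectation,
E[V] = (4/5)·(7) + (1/5)·(27/4) = 139/20.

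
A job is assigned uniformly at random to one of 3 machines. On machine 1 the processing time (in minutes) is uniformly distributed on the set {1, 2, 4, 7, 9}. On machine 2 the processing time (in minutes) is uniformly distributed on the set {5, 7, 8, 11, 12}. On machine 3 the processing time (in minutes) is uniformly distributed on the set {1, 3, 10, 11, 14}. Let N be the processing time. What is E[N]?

7

E[N | machine 1] = (1+2+4+7+9)/5 = 23/5.
E[N | machine 2] = (5+7+8+11+12)/5 = 43/5.
E[N | machine 3] = (1+3+10+11+14)/5 = 39/5.
E[N] = (1/3)·(23/5) + (1/3)·(43/5) + (1/3)·(39/5) = 7.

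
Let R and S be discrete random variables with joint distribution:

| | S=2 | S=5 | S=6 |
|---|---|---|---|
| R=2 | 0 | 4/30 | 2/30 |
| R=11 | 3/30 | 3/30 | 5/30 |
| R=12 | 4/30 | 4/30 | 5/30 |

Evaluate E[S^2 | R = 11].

267/11

P(R = 11) = 11/30.
Σ S^2·P over the event = 4·(3/30) + 25·(3/30) + 36·(5/30) = 89/10.
E[S^2 | R = 11] = (89/10) / (11/30) = 267/11.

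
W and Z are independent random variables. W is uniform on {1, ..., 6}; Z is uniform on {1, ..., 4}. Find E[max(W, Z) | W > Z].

P(W > Z) = 7/12.
Summing max(W,Z)·P(x,y) over outcomes with W > Z gives 8/3.
E[max(W, Z) | W > Z] = (8/3) / (7/12) = 32/7.

32/7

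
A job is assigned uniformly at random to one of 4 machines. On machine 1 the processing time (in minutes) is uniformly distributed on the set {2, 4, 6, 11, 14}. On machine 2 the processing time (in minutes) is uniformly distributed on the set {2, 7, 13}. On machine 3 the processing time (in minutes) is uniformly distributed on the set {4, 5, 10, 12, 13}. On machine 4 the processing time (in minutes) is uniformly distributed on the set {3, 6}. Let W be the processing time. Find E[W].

841/120

E[W | machine 1] = (2+4+6+11+14)/5 = 37/5.
E[W | machine 2] = (2+7+13)/3 = 22/3.
E[W | machine 3] = (4+5+10+12+13)/5 = 44/5.
E[W | machine 4] = (3+6)/2 = 9/2.
E[W] = (1/4)·(37/5) + (1/4)·(22/3) + (1/4)·(44/5) + (1/4)·(9/2) = 841/120.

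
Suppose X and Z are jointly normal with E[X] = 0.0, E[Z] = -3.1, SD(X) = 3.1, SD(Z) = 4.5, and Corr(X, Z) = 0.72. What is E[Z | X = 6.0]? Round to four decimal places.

3.1710

E[Z | X=x] = μ_Z + ρ(σ_Z/σ_X)(x − μ_X) for jointly normal variables.
E[Z | X=6.0] = -3.1 + (0.72)·(4.5/3.1)·(6.0 − (0.0)) = -3.1 + (1.04516)·(6) = 3.1710.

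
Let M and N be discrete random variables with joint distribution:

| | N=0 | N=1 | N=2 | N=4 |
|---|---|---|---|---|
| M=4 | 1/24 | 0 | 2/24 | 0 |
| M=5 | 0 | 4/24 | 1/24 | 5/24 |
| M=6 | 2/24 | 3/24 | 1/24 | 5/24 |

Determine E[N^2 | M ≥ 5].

25/3

P(M ≥ 5) = 7/8.
Σ N^2·P over the event = 1·(4/24) + 4·(1/24) + 16·(5/24) + 0·(2/24) + 1·(3/24) + 4·(1/24) + 16·(5/24) = 175/24.
E[N^2 | M ≥ 5] = (175/24) / (7/8) = 25/3.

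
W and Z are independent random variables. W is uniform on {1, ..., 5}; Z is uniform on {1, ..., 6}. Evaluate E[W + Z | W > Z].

6

P(W > Z) = 1/3.
Summing (W+Z)·P(x,y) over outcomes with W > Z gives 2.
E[W + Z | W > Z] = (2) / (1/3) = 6.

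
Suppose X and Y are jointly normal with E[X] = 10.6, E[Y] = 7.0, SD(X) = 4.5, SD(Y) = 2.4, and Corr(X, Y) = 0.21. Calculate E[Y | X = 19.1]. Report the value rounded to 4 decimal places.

7.9520

For a bivariate normal, E[Y | X=x] = μ_Y + ρ·(σ_Y/σ_X)·(x − μ_X).
E[Y | X=19.1] = 7.0 + (0.21)·(2.4/4.5)·(19.1 − (10.6)) = 7.0 + (0.112)·(8.5) = 7.9520.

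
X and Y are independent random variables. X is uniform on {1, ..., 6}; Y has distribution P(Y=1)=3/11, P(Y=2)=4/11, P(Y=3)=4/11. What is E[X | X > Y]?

192/43

P(X > Y) = 43/66.
Summing X·P(x,y) over outcomes with X > Y gives 32/11.
E[X | X > Y] = (32/11) / (43/66) = 192/43.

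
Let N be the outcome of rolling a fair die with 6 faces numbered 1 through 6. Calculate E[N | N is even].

4

Given N is even, N is equally likely to be any of {2, 4, 6}.
E[N | N is even] = (2 + 4 + 6) / 3 = 4.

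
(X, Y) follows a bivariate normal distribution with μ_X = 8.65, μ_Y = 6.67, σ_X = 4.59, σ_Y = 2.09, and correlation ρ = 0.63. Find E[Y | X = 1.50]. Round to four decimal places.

4.6189

The regression of Y on X has slope ρ·σ_Y/σ_X and passes through (μ_X, μ_Y).
E[Y | X=1.50] = 6.67 + (0.63)·(2.09/4.59)·(1.50 − (8.65)) = 6.67 + (0.286863)·(-7.15) = 4.6189.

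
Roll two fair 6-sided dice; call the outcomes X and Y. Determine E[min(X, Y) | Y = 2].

P(Y = 2) = 1/6.
Summing min(X,Y)·P(x,y) over outcomes with Y = 2 gives 11/36.
E[min(X, Y) | Y = 2] = (11/36) / (1/6) = 11/6.

11/6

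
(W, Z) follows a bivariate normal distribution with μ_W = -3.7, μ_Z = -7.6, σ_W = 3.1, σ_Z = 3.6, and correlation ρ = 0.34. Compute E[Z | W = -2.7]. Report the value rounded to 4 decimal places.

-7.2052

For a bivariate normal, E[Z | W=x] = μ_Z + ρ·(σ_Z/σ_W)·(x − μ_W).
E[Z | W=-2.7] = -7.6 + (0.34)·(3.6/3.1)·(-2.7 − (-3.7)) = -7.6 + (0.39484)·(1) = -7.2052.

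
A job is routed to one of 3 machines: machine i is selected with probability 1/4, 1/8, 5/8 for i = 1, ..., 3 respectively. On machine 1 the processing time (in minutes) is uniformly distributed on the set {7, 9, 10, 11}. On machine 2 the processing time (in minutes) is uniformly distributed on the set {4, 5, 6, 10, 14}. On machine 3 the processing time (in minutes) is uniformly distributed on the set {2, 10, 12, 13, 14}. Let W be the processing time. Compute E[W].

773/80

E[W | machine 1] = (7+9+10+11)/4 = 37/4.
E[W | machine 2] = (4+5+6+10+14)/5 = 39/5.
E[W | machine 3] = (2+10+12+13+14)/5 = 51/5.
By the law of total expectation,
E[W] = (1/4)·(37/4) + (1/8)·(39/5) + (5/8)·(51/5) = 773/80.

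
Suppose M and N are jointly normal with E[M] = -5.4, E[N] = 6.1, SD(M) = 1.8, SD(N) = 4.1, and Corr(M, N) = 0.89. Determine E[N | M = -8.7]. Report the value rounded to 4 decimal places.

-0.5898

The regression of N on M has slope ρ·σ_N/σ_M and passes through (μ_M, μ_N).
E[N | M=-8.7] = 6.1 + (0.89)·(4.1/1.8)·(-8.7 − (-5.4)) = 6.1 + (2.0272)·(-3.3) = -0.5898.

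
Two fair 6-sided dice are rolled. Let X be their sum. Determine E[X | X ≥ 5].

116/15

P(X ≥ 5) = 5/6.
Σ over the event: 5·1/9 + 6·5/36 + 7·1/6 + 8·5/36 + 9·1/9 + 10·1/12 + 11·1/18 + 12·1/36 = 58/9.
E[X | X ≥ 5] = (58/9) / (5/6) = 116/15.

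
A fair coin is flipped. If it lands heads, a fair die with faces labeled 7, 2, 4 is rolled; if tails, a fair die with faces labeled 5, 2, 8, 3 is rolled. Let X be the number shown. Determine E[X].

53/12

E[X | heads] = (7+2+4)/3 = 13/3.
E[X | tails] = (5+2+8+3)/4 = 9/2.
E[X] = (1/2)·(13/3) + (1/2)·(9/2) = 53/12.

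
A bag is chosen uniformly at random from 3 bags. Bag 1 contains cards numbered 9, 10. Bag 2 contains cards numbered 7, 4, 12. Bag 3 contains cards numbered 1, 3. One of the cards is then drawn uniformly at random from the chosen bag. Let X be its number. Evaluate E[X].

E[X | bag 1] = (9+10)/2 = 19/2.
E[X | bag 2] = (7+4+12)/3 = 23/3.
E[X | bag 3] = (1+3)/2 = 2.
By the law of total expectation,
E[X] = (1/3)·(19/2) + (1/3)·(23/3) + (1/3)·(2) = 115/18.

115/18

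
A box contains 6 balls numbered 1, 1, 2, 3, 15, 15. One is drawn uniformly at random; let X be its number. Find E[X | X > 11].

15

P(X > 11) = 1/3.
Σ over the event: 15·1/3 = 5.
E[X | X > 11] = (5) / (1/3) = 15.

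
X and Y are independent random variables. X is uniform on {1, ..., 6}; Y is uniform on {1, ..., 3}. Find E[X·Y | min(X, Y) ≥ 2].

P(min(X, Y) ≥ 2) = 5/9.
Summing XY·P(x,y) over outcomes with min(X, Y) ≥ 2 gives 50/9.
E[X·Y | min(X, Y) ≥ 2] = (50/9) / (5/9) = 10.

10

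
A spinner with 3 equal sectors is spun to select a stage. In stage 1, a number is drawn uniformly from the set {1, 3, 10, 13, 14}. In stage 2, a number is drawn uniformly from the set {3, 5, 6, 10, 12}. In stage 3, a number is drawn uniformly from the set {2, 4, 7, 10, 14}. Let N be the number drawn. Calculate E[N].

E[N | stage 1] = (1+3+10+13+14)/5 = 41/5.
E[N | stage 2] = (3+5+6+10+12)/5 = 36/5.
E[N | stage 3] = (2+4+7+10+14)/5 = 37/5.
By the law of total expectation,
E[N] = (1/3)·(41/5) + (1/3)·(36/5) + (1/3)·(37/5) = 38/5.

38/5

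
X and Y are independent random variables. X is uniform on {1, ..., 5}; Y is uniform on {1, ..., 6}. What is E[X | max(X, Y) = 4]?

Outcomes with max(X, Y) = 4: (1,4), (2,4), (3,4), (4,1), (4,2), (4,3), (4,4), each with probability 1/30.
E[X | max(X, Y) = 4] = (1 + 2 + 3 + 4 + 4 + 4 + 4) / 7 = 22/7.

22/7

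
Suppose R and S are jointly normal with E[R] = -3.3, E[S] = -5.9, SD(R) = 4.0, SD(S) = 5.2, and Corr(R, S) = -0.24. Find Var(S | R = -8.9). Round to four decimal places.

The conditional variance in a bivariate normal is σ_S²(1 − ρ²), independent of x.
Var(S | R=-8.9) = (5.2)²·(1 − (-0.24)²) = 27.04·0.9424 = 25.4825.

25.4825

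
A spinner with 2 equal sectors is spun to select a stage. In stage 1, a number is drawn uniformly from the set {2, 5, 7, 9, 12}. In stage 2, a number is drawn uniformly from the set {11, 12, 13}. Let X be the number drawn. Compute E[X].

E[X | stage 1] = (2+5+7+9+12)/5 = 7.
E[X | stage 2] = (11+12+13)/3 = 12.
By the law of total expectation,
E[X] = (1/2)·(7) + (1/2)·(12) = 19/2.

19/2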